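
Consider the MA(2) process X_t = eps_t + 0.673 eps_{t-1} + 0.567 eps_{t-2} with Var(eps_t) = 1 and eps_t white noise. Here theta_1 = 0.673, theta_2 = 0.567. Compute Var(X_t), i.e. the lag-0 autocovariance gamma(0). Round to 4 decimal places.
\gamma(0) = 1.7744

For an MA(q) process X_t = eps_t + sum_i theta_i eps_{t-i} with
Var(eps_t) = sigma^2, the variance is
  gamma(0) = sigma^2 * (1 + sum_i theta_i^2).
  sum_i theta_i^2 = (0.673)^2 + (0.567)^2 = 0.452929 + 0.321489 = 0.774418.
  gamma(0) = 1 * (1 + 0.774418) = 1 * 1.774418 = 1.774418, which rounds to 1.7744.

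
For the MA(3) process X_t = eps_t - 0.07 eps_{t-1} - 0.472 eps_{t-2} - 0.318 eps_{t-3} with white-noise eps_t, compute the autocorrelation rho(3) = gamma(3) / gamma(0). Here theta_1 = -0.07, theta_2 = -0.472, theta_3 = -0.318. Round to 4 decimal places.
\rho(3) = -0.2393

For an MA(q) process with theta_0 = 1, the autocovariance is
  gamma(k) = sigma^2 * sum_{i=0..q-k} theta_i * theta_{i+k},
and rho(k) = gamma(k) / gamma(0). Sigma^2 cancels.
  numerator   = (1)*(-0.318) = -0.318.
  denominator = (1)^2 + (-0.07)^2 + (-0.472)^2 + (-0.318)^2 = 1.328808.
  rho(3) = -0.318 / 1.328808 = -0.2393.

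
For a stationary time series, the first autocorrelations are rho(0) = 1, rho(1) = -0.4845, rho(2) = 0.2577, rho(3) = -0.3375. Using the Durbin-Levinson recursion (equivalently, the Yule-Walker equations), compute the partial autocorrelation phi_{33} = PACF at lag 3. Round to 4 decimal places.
\phi_{33} = -0.2640

The PACF at lag k is phi_{kk}, the last component of the solution
to the Yule-Walker system G_k phi = r_k where
  (G_k)_{ij} = rho(|i - j|), (r_k)_i = rho(i), i,j = 1..k.
Equivalently, Durbin-Levinson gives phi_{kk} iteratively:
  phi_{11} = rho(1)
  phi_{kk} = [rho(k) - sum_{j=1..k-1} phi_{k-1,j} rho(k-j)]
            / [1 - sum_{j=1..k-1} phi_{k-1,j} rho(j)],
  phi_{k,j} = phi_{k-1,j} - phi_{kk} phi_{k-1,k-j},  j = 1..k-1.
Step k = 1:
  phi_11 = rho(1) = -0.4845.
Step k = 2:
  phi_22 = [rho(2) - phi_11 rho(1)] / [1 - phi_11 rho(1)] = [0.2577 - (-0.4845)(-0.4845)] / [1 - (-0.4845)(-0.4845)]
         = 0.02295975 / 0.76525975 = 0.030003.
  Update: phi_21 = phi_11 - phi_22 phi_11 = -0.4845 - (0.030003)(-0.4845) = -0.469964.
Step k = 3:
  phi_33 = [rho(3) - phi_21 rho(2) - phi_22 rho(1)] / [1 - phi_21 rho(1) - phi_22 rho(2)]
    numerator   = -0.3375 - (-0.469964)(0.2577) - (0.030003)(-0.4845) = -0.2018541
    denominator = 1 - (-0.469964)(-0.4845) - (0.030003)(0.2577) = 0.7645709
  phi_33 = -0.2018541 / 0.7645709 = -0.264.
Therefore phi_{33} = -0.2640.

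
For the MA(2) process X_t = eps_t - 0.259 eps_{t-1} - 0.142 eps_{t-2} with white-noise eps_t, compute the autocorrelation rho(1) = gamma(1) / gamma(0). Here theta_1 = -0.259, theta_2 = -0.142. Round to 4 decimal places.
\rho(1) = -0.2044

For an MA(q) process with theta_0 = 1, the autocovariance is
  gamma(k) = sigma^2 * sum_{i=0..q-k} theta_i * theta_{i+k},
and rho(k) = gamma(k) / gamma(0). Sigma^2 cancels.
  numerator   = (1)*(-0.259) + (-0.259)*(-0.142) = -0.222222.
  denominator = (1)^2 + (-0.259)^2 + (-0.142)^2 = 1.087245.
  rho(1) = -0.222222 / 1.087245 = -0.2044.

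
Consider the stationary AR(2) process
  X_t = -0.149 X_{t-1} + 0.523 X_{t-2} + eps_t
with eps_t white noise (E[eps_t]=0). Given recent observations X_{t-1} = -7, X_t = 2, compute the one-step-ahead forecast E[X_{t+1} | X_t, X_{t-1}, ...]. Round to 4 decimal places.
E[X_{t+1} \mid \mathcal F_t] = -3.9590

For an AR(p) model X_t = c + sum_i phi_i X_{t-i} + eps_t, the
one-step-ahead conditional mean is
  E[X_{t+1} | X_t, ...] = c + sum_i phi_i X_{t+1-i}.
Substitute known values:
  E[X_{t+1} | ...] = (-0.149) * (2) + (0.523) * (-7)
                   = -3.9590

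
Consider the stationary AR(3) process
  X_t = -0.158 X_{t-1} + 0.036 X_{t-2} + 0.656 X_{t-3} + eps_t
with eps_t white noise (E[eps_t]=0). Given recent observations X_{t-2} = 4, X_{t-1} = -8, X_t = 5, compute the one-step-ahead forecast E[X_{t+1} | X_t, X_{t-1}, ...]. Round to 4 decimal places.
E[X_{t+1} \mid \mathcal F_t] = 1.5460

For an AR(p) model X_t = c + sum_i phi_i X_{t-i} + eps_t, the
one-step-ahead conditional mean is
  E[X_{t+1} | X_t, ...] = c + sum_i phi_i X_{t+1-i}.
Substitute known values:
  E[X_{t+1} | ...] = (-0.158) * (5) + (0.036) * (-8) + (0.656) * (4)
                   = 1.5460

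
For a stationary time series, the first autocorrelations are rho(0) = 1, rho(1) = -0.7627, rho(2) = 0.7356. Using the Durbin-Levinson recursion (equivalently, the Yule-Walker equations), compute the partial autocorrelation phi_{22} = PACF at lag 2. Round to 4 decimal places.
\phi_{22} = 0.3679

The PACF at lag k is phi_{kk}, the last component of the solution
to the Yule-Walker system G_k phi = r_k where
  (G_k)_{ij} = rho(|i - j|), (r_k)_i = rho(i), i,j = 1..k.
Equivalently, Durbin-Levinson gives phi_{kk} iteratively:
  phi_{11} = rho(1)
  phi_{kk} = [rho(k) - sum_{j=1..k-1} phi_{k-1,j} rho(k-j)]
            / [1 - sum_{j=1..k-1} phi_{k-1,j} rho(j)],
  phi_{k,j} = phi_{k-1,j} - phi_{kk} phi_{k-1,k-j},  j = 1..k-1.
Step k = 1:
  phi_11 = rho(1) = -0.7627.
Step k = 2:
  phi_22 = [rho(2) - phi_11 rho(1)] / [1 - phi_11 rho(1)] = [0.7356 - (-0.7627)(-0.7627)] / [1 - (-0.7627)(-0.7627)]
         = 0.15388871 / 0.41828871 = 0.3679.
Therefore phi_{22} = 0.3679.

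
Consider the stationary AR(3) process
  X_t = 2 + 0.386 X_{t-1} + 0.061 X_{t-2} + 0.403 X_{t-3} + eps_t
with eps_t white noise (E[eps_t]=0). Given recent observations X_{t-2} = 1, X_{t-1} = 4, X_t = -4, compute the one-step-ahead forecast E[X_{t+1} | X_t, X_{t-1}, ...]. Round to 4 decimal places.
E[X_{t+1} \mid \mathcal F_t] = 1.1030

For an AR(p) model X_t = c + sum_i phi_i X_{t-i} + eps_t, the
one-step-ahead conditional mean is
  E[X_{t+1} | X_t, ...] = c + sum_i phi_i X_{t+1-i}.
Substitute known values:
  E[X_{t+1} | ...] = 2 + (0.386) * (-4) + (0.061) * (4) + (0.403) * (1)
                   = 1.1030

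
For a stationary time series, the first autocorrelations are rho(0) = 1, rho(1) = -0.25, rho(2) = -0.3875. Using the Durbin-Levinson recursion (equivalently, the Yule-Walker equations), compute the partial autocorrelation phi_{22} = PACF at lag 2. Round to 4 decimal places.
\phi_{22} = -0.4800

The PACF at lag k is phi_{kk}, the last component of the solution
to the Yule-Walker system G_k phi = r_k where
  (G_k)_{ij} = rho(|i - j|), (r_k)_i = rho(i), i,j = 1..k.
Equivalently, Durbin-Levinson gives phi_{kk} iteratively:
  phi_{11} = rho(1)
  phi_{kk} = [rho(k) - sum_{j=1..k-1} phi_{k-1,j} rho(k-j)]
            / [1 - sum_{j=1..k-1} phi_{k-1,j} rho(j)],
  phi_{k,j} = phi_{k-1,j} - phi_{kk} phi_{k-1,k-j},  j = 1..k-1.
Step k = 1:
  phi_11 = rho(1) = -0.25.
Step k = 2:
  phi_22 = [rho(2) - phi_11 rho(1)] / [1 - phi_11 rho(1)] = [-0.3875 - (-0.25)(-0.25)] / [1 - (-0.25)(-0.25)]
         = -0.45 / 0.9375 = -0.48.
Therefore phi_{22} = -0.4800.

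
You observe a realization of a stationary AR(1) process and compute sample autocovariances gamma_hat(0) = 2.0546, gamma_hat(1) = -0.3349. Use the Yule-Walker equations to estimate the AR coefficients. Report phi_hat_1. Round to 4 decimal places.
\hat\phi_{1} = -0.1630

The Yule-Walker equations for an AR(p) process read, in matrix form,
  Gamma_p phi = r_p,   with   (Gamma_p)_{ij} = gamma(|i - j|),
                       (r_p)_i = gamma(i),   i,j = 1..p.
Substitute the sample gammas (Toeplitz matrix and right-hand side of size 1):
  Gamma_p = [[2.0546]]
  r_p     = [-0.3349]
With p = 1 this is the single equation gamma(0) phi_1 = gamma(1):
  phi_hat_1 = gamma(1) / gamma(0) = -0.3349 / 2.0546 = -0.1630.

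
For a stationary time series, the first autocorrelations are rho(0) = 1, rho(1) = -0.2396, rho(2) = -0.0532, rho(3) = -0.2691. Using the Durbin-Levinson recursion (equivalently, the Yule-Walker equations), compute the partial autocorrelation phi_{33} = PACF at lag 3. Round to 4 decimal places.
\phi_{33} = -0.3350

The PACF at lag k is phi_{kk}, the last component of the solution
to the Yule-Walker system G_k phi = r_k where
  (G_k)_{ij} = rho(|i - j|), (r_k)_i = rho(i), i,j = 1..k.
Equivalently, Durbin-Levinson gives phi_{kk} iteratively:
  phi_{11} = rho(1)
  phi_{kk} = [rho(k) - sum_{j=1..k-1} phi_{k-1,j} rho(k-j)]
            / [1 - sum_{j=1..k-1} phi_{k-1,j} rho(j)],
  phi_{k,j} = phi_{k-1,j} - phi_{kk} phi_{k-1,k-j},  j = 1..k-1.
Step k = 1:
  phi_11 = rho(1) = -0.2396.
Step k = 2:
  phi_22 = [rho(2) - phi_11 rho(1)] / [1 - phi_11 rho(1)] = [-0.0532 - (-0.2396)(-0.2396)] / [1 - (-0.2396)(-0.2396)]
         = -0.11060816 / 0.94259184 = -0.117345.
  Update: phi_21 = phi_11 - phi_22 phi_11 = -0.2396 - (-0.117345)(-0.2396) = -0.267716.
Step k = 3:
  phi_33 = [rho(3) - phi_21 rho(2) - phi_22 rho(1)] / [1 - phi_21 rho(1) - phi_22 rho(2)]
    numerator   = -0.2691 - (-0.267716)(-0.0532) - (-0.117345)(-0.2396) = -0.31145827
    denominator = 1 - (-0.267716)(-0.2396) - (-0.117345)(-0.0532) = 0.92961256
  phi_33 = -0.31145827 / 0.92961256 = -0.335.
Therefore phi_{33} = -0.3350.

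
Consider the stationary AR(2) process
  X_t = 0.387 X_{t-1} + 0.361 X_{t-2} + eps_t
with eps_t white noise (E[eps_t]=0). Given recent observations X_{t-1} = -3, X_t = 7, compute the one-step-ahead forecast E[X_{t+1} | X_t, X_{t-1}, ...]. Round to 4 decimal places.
E[X_{t+1} \mid \mathcal F_t] = 1.6260

For an AR(p) model X_t = c + sum_i phi_i X_{t-i} + eps_t, the
one-step-ahead conditional mean is
  E[X_{t+1} | X_t, ...] = c + sum_i phi_i X_{t+1-i}.
Substitute known values:
  E[X_{t+1} | ...] = (0.387) * (7) + (0.361) * (-3)
                   = 1.6260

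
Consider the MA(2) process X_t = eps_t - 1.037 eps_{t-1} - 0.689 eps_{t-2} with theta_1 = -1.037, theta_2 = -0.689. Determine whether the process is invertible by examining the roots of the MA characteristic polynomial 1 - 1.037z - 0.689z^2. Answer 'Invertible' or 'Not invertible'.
\text{Not invertible}

The MA(q) characteristic polynomial is P(z) = 1 - 1.037z - 0.689z^2.
Invertibility requires all roots to lie outside the unit circle, i.e. |z| > 1 for every root.
Set 1 + (-1.037) z + (-0.689) z^2 = 0, i.e. a z^2 + b z + c = 0 with a = -0.689, b = -1.037, c = 1.
Discriminant D = b^2 - 4ac = (-1.037)^2 - 4*(-0.689)*1 = 1.075369 - (-2.756) = 3.831369.
D >= 0, so the roots are real: z = (-b +/- sqrt(D)) / (2a) = (1.037 +/- 1.957388) / (-1.378).
  z_1 = (1.037 + 1.957388) / (-1.378) = -2.173,   |z_1| = 2.173.
  z_2 = (1.037 - 1.957388) / (-1.378) = 0.6679,   |z_2| = 0.6679.
Moduli of all roots: 2.1730, 0.6679.
All moduli strictly greater than 1? No.
Verdict: Not invertible.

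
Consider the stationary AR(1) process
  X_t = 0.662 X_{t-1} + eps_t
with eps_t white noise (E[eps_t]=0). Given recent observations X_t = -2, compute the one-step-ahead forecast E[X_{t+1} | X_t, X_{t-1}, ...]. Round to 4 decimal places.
E[X_{t+1} \mid \mathcal F_t] = -1.3240

For an AR(p) model X_t = c + sum_i phi_i X_{t-i} + eps_t, the
one-step-ahead conditional mean is
  E[X_{t+1} | X_t, ...] = c + sum_i phi_i X_{t+1-i}.
Substitute known values:
  E[X_{t+1} | ...] = (0.662) * (-2)
                   = -1.3240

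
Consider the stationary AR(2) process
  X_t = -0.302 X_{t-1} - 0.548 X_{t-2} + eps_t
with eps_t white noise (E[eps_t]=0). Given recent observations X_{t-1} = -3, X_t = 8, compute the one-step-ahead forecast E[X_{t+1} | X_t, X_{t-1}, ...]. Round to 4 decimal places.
E[X_{t+1} \mid \mathcal F_t] = -0.7720

For an AR(p) model X_t = c + sum_i phi_i X_{t-i} + eps_t, the
one-step-ahead conditional mean is
  E[X_{t+1} | X_t, ...] = c + sum_i phi_i X_{t+1-i}.
Substitute known values:
  E[X_{t+1} | ...] = (-0.302) * (8) + (-0.548) * (-3)
                   = -0.7720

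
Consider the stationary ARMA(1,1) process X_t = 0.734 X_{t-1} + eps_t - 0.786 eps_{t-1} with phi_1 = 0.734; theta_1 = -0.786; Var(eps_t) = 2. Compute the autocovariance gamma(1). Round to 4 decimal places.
\gamma(1) = -0.0954

Multiply the model equation by X_{t-k} and take expectations. With theta_0 = psi_0 = 1 and psi_j the MA(infinity) weights, this gives
  gamma(k) - sum_i phi_i gamma(k-i) = c_k,
  c_k = sigma^2 * sum_{j=k..q} theta_j psi_{j-k}   (c_k = 0 for k > q),
using gamma(-m) = gamma(m).
psi-weights needed (psi_j = theta_j + sum_i phi_i psi_{j-i}):
  psi_1 = theta_1 + phi_1 = -0.786 + (0.734) = -0.052
Right-hand sides:
  c_0 = sigma^2 (1 + theta_1 psi_1) = 2 * (1 + (-0.786)(-0.052)) = 2 * 1.040872 = 2.081744
  c_1 = sigma^2 theta_1 = 2 * (-0.786) = -1.572
  c_2 = 0
Equations for k = 0 and k = 1 (AR order 1):
  gamma(0) = phi_1 gamma(1) + c_0
  gamma(1) = phi_1 gamma(0) + c_1
Substituting the second into the first: gamma(0) (1 - phi_1^2) = c_0 + phi_1 c_1, so
  gamma(0) = (c_0 + phi_1 c_1) / (1 - phi_1^2) = (2.081744 + (0.734)(-1.572)) / (1 - (0.734)^2) = 0.927896 / 0.461244 = 2.011725.
  gamma(1) = phi_1 gamma(0) + c_1 = (0.734)(2.011725) + (-1.572) = -0.095394.
Therefore gamma(1) = -0.0954 (to 4 decimal places).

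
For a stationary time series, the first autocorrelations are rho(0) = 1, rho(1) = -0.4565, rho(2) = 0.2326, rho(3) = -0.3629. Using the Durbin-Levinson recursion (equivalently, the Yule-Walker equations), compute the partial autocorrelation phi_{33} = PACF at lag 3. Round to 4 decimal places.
\phi_{33} = -0.3111

The PACF at lag k is phi_{kk}, the last component of the solution
to the Yule-Walker system G_k phi = r_k where
  (G_k)_{ij} = rho(|i - j|), (r_k)_i = rho(i), i,j = 1..k.
Equivalently, Durbin-Levinson gives phi_{kk} iteratively:
  phi_{11} = rho(1)
  phi_{kk} = [rho(k) - sum_{j=1..k-1} phi_{k-1,j} rho(k-j)]
            / [1 - sum_{j=1..k-1} phi_{k-1,j} rho(j)],
  phi_{k,j} = phi_{k-1,j} - phi_{kk} phi_{k-1,k-j},  j = 1..k-1.
Step k = 1:
  phi_11 = rho(1) = -0.4565.
Step k = 2:
  phi_22 = [rho(2) - phi_11 rho(1)] / [1 - phi_11 rho(1)] = [0.2326 - (-0.4565)(-0.4565)] / [1 - (-0.4565)(-0.4565)]
         = 0.02420775 / 0.79160775 = 0.03058.
  Update: phi_21 = phi_11 - phi_22 phi_11 = -0.4565 - (0.03058)(-0.4565) = -0.44254.
Step k = 3:
  phi_33 = [rho(3) - phi_21 rho(2) - phi_22 rho(1)] / [1 - phi_21 rho(1) - phi_22 rho(2)]
    numerator   = -0.3629 - (-0.44254)(0.2326) - (0.03058)(-0.4565) = -0.2460052
    denominator = 1 - (-0.44254)(-0.4565) - (0.03058)(0.2326) = 0.79086747
  phi_33 = -0.2460052 / 0.79086747 = -0.3111.
Therefore phi_{33} = -0.3111.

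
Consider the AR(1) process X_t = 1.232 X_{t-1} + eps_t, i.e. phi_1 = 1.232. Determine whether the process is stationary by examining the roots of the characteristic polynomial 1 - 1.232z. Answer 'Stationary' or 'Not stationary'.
\text{Not stationary}

The AR(p) characteristic polynomial is P(z) = 1 - 1.232z.
Stationarity requires all roots to lie outside the unit circle, i.e. |z| > 1 for every root.
This is linear in z: 1 + (-1.232) z = 0  =>  z = -1/(-1.232) = 0.811688,  |z| = 0.811688.
Moduli of all roots: 0.8117.
All moduli strictly greater than 1? No.
Verdict: Not stationary.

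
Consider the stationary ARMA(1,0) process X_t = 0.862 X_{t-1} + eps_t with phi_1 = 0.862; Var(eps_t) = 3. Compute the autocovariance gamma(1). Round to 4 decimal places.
\gamma(1) = 10.0640

Multiply the model equation by X_{t-k} and take expectations. With theta_0 = psi_0 = 1 and psi_j the MA(infinity) weights, this gives
  gamma(k) - sum_i phi_i gamma(k-i) = c_k,
  c_k = sigma^2 * sum_{j=k..q} theta_j psi_{j-k}   (c_k = 0 for k > q),
using gamma(-m) = gamma(m).
Pure AR (q = 0): c_0 = sigma^2 = 3, c_k = 0 for k >= 1.
Equations for k = 0 and k = 1 (AR order 1):
  gamma(0) = phi_1 gamma(1) + c_0
  gamma(1) = phi_1 gamma(0) + c_1
Substituting the second into the first: gamma(0) (1 - phi_1^2) = c_0 + phi_1 c_1, so
  gamma(0) = c_0 / (1 - phi_1^2) = 3 / (1 - (0.862)^2) = 3 / 0.256956 = 11.675151.
  gamma(1) = phi_1 gamma(0) = (0.862)(11.675151) = 10.06398.
Therefore gamma(1) = 10.0640 (to 4 decimal places).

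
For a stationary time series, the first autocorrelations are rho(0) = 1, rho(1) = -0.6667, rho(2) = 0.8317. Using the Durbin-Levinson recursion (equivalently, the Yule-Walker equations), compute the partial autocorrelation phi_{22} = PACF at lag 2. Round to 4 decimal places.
\phi_{22} = 0.6970

The PACF at lag k is phi_{kk}, the last component of the solution
to the Yule-Walker system G_k phi = r_k where
  (G_k)_{ij} = rho(|i - j|), (r_k)_i = rho(i), i,j = 1..k.
Equivalently, Durbin-Levinson gives phi_{kk} iteratively:
  phi_{11} = rho(1)
  phi_{kk} = [rho(k) - sum_{j=1..k-1} phi_{k-1,j} rho(k-j)]
            / [1 - sum_{j=1..k-1} phi_{k-1,j} rho(j)],
  phi_{k,j} = phi_{k-1,j} - phi_{kk} phi_{k-1,k-j},  j = 1..k-1.
Step k = 1:
  phi_11 = rho(1) = -0.6667.
Step k = 2:
  phi_22 = [rho(2) - phi_11 rho(1)] / [1 - phi_11 rho(1)] = [0.8317 - (-0.6667)(-0.6667)] / [1 - (-0.6667)(-0.6667)]
         = 0.38721111 / 0.55551111 = 0.697.
Therefore phi_{22} = 0.6970.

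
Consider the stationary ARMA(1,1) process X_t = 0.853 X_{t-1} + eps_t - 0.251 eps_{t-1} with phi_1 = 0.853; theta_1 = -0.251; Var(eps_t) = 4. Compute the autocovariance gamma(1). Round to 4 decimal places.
\gamma(1) = 6.9475

Multiply the model equation by X_{t-k} and take expectations. With theta_0 = psi_0 = 1 and psi_j the MA(infinity) weights, this gives
  gamma(k) - sum_i phi_i gamma(k-i) = c_k,
  c_k = sigma^2 * sum_{j=k..q} theta_j psi_{j-k}   (c_k = 0 for k > q),
using gamma(-m) = gamma(m).
psi-weights needed (psi_j = theta_j + sum_i phi_i psi_{j-i}):
  psi_1 = theta_1 + phi_1 = -0.251 + (0.853) = 0.602
Right-hand sides:
  c_0 = sigma^2 (1 + theta_1 psi_1) = 4 * (1 + (-0.251)(0.602)) = 4 * 0.848898 = 3.395592
  c_1 = sigma^2 theta_1 = 4 * (-0.251) = -1.004
  c_2 = 0
Equations for k = 0 and k = 1 (AR order 1):
  gamma(0) = phi_1 gamma(1) + c_0
  gamma(1) = phi_1 gamma(0) + c_1
Substituting the second into the first: gamma(0) (1 - phi_1^2) = c_0 + phi_1 c_1, so
  gamma(0) = (c_0 + phi_1 c_1) / (1 - phi_1^2) = (3.395592 + (0.853)(-1.004)) / (1 - (0.853)^2) = 2.53918 / 0.272391 = 9.32182.
  gamma(1) = phi_1 gamma(0) + c_1 = (0.853)(9.32182) + (-1.004) = 6.947513.
Therefore gamma(1) = 6.9475 (to 4 decimal places).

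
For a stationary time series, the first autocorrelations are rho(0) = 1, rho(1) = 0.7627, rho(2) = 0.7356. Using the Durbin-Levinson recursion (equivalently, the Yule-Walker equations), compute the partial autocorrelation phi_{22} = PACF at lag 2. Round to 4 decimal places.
\phi_{22} = 0.3679

The PACF at lag k is phi_{kk}, the last component of the solution
to the Yule-Walker system G_k phi = r_k where
  (G_k)_{ij} = rho(|i - j|), (r_k)_i = rho(i), i,j = 1..k.
Equivalently, Durbin-Levinson gives phi_{kk} iteratively:
  phi_{11} = rho(1)
  phi_{kk} = [rho(k) - sum_{j=1..k-1} phi_{k-1,j} rho(k-j)]
            / [1 - sum_{j=1..k-1} phi_{k-1,j} rho(j)],
  phi_{k,j} = phi_{k-1,j} - phi_{kk} phi_{k-1,k-j},  j = 1..k-1.
Step k = 1:
  phi_11 = rho(1) = 0.7627.
Step k = 2:
  phi_22 = [rho(2) - phi_11 rho(1)] / [1 - phi_11 rho(1)] = [0.7356 - (0.7627)(0.7627)] / [1 - (0.7627)(0.7627)]
         = 0.15388871 / 0.41828871 = 0.3679.
Therefore phi_{22} = 0.3679.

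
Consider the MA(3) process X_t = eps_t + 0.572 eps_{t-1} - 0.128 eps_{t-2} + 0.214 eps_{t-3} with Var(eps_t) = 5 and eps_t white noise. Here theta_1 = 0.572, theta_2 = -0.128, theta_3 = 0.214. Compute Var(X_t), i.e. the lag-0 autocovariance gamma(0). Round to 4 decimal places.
\gamma(0) = 6.9468

For an MA(q) process X_t = eps_t + sum_i theta_i eps_{t-i} with
Var(eps_t) = sigma^2, the variance is
  gamma(0) = sigma^2 * (1 + sum_i theta_i^2).
  sum_i theta_i^2 = (0.572)^2 + (-0.128)^2 + (0.214)^2 = 0.327184 + 0.016384 + 0.045796 = 0.389364.
  gamma(0) = 5 * (1 + 0.389364) = 5 * 1.389364 = 6.94682, which rounds to 6.9468.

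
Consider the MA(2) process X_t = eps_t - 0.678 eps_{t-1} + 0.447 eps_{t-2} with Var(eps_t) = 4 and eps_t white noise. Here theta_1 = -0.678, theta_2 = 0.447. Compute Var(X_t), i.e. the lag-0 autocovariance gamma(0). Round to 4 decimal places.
\gamma(0) = 6.6380

For an MA(q) process X_t = eps_t + sum_i theta_i eps_{t-i} with
Var(eps_t) = sigma^2, the variance is
  gamma(0) = sigma^2 * (1 + sum_i theta_i^2).
  sum_i theta_i^2 = (-0.678)^2 + (0.447)^2 = 0.459684 + 0.199809 = 0.659493.
  gamma(0) = 4 * (1 + 0.659493) = 4 * 1.659493 = 6.637972, which rounds to 6.6380.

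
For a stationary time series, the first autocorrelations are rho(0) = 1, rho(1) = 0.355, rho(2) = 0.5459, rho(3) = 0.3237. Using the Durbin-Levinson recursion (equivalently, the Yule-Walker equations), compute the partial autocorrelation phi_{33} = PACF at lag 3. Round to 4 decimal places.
\phi_{33} = 0.0780

The PACF at lag k is phi_{kk}, the last component of the solution
to the Yule-Walker system G_k phi = r_k where
  (G_k)_{ij} = rho(|i - j|), (r_k)_i = rho(i), i,j = 1..k.
Equivalently, Durbin-Levinson gives phi_{kk} iteratively:
  phi_{11} = rho(1)
  phi_{kk} = [rho(k) - sum_{j=1..k-1} phi_{k-1,j} rho(k-j)]
            / [1 - sum_{j=1..k-1} phi_{k-1,j} rho(j)],
  phi_{k,j} = phi_{k-1,j} - phi_{kk} phi_{k-1,k-j},  j = 1..k-1.
Step k = 1:
  phi_11 = rho(1) = 0.355.
Step k = 2:
  phi_22 = [rho(2) - phi_11 rho(1)] / [1 - phi_11 rho(1)] = [0.5459 - (0.355)(0.355)] / [1 - (0.355)(0.355)]
         = 0.419875 / 0.873975 = 0.48042.
  Update: phi_21 = phi_11 - phi_22 phi_11 = 0.355 - (0.48042)(0.355) = 0.184451.
Step k = 3:
  phi_33 = [rho(3) - phi_21 rho(2) - phi_22 rho(1)] / [1 - phi_21 rho(1) - phi_22 rho(2)]
    numerator   = 0.3237 - (0.184451)(0.5459) - (0.48042)(0.355) = 0.05245917
    denominator = 1 - (0.184451)(0.355) - (0.48042)(0.5459) = 0.67225869
  phi_33 = 0.05245917 / 0.67225869 = 0.078.
Therefore phi_{33} = 0.0780.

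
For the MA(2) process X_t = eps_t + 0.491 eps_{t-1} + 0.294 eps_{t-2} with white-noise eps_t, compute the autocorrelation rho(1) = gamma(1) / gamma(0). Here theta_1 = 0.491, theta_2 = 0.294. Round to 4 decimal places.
\rho(1) = 0.4786

For an MA(q) process with theta_0 = 1, the autocovariance is
  gamma(k) = sigma^2 * sum_{i=0..q-k} theta_i * theta_{i+k},
and rho(k) = gamma(k) / gamma(0). Sigma^2 cancels.
  numerator   = (1)*(0.491) + (0.491)*(0.294) = 0.635354.
  denominator = (1)^2 + (0.491)^2 + (0.294)^2 = 1.327517.
  rho(1) = 0.635354 / 1.327517 = 0.4786.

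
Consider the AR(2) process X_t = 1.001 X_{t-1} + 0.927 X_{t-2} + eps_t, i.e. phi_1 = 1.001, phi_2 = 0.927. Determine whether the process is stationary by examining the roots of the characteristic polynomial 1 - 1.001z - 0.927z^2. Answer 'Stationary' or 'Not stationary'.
\text{Not stationary}

The AR(p) characteristic polynomial is P(z) = 1 - 1.001z - 0.927z^2.
Stationarity requires all roots to lie outside the unit circle, i.e. |z| > 1 for every root.
Set 1 + (-1.001) z + (-0.927) z^2 = 0, i.e. a z^2 + b z + c = 0 with a = -0.927, b = -1.001, c = 1.
Discriminant D = b^2 - 4ac = (-1.001)^2 - 4*(-0.927)*1 = 1.002001 - (-3.708) = 4.710001.
D >= 0, so the roots are real: z = (-b +/- sqrt(D)) / (2a) = (1.001 +/- 2.170254) / (-1.854).
  z_1 = (1.001 + 2.170254) / (-1.854) = -1.7105,   |z_1| = 1.7105.
  z_2 = (1.001 - 2.170254) / (-1.854) = 0.6307,   |z_2| = 0.6307.
Moduli of all roots: 1.7105, 0.6307.
All moduli strictly greater than 1? No.
Verdict: Not stationary.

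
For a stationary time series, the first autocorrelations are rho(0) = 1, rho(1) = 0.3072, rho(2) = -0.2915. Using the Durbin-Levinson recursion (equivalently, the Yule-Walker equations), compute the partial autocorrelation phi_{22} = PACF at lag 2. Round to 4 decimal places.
\phi_{22} = -0.4261

The PACF at lag k is phi_{kk}, the last component of the solution
to the Yule-Walker system G_k phi = r_k where
  (G_k)_{ij} = rho(|i - j|), (r_k)_i = rho(i), i,j = 1..k.
Equivalently, Durbin-Levinson gives phi_{kk} iteratively:
  phi_{11} = rho(1)
  phi_{kk} = [rho(k) - sum_{j=1..k-1} phi_{k-1,j} rho(k-j)]
            / [1 - sum_{j=1..k-1} phi_{k-1,j} rho(j)],
  phi_{k,j} = phi_{k-1,j} - phi_{kk} phi_{k-1,k-j},  j = 1..k-1.
Step k = 1:
  phi_11 = rho(1) = 0.3072.
Step k = 2:
  phi_22 = [rho(2) - phi_11 rho(1)] / [1 - phi_11 rho(1)] = [-0.2915 - (0.3072)(0.3072)] / [1 - (0.3072)(0.3072)]
         = -0.38587184 / 0.90562816 = -0.4261.
Therefore phi_{22} = -0.4261.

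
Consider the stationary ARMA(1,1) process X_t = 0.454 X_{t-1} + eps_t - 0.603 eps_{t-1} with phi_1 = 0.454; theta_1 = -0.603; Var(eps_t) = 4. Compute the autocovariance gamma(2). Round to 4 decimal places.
\gamma(2) = -0.2475

Multiply the model equation by X_{t-k} and take expectations. With theta_0 = psi_0 = 1 and psi_j the MA(infinity) weights, this gives
  gamma(k) - sum_i phi_i gamma(k-i) = c_k,
  c_k = sigma^2 * sum_{j=k..q} theta_j psi_{j-k}   (c_k = 0 for k > q),
using gamma(-m) = gamma(m).
psi-weights needed (psi_j = theta_j + sum_i phi_i psi_{j-i}):
  psi_1 = theta_1 + phi_1 = -0.603 + (0.454) = -0.149
Right-hand sides:
  c_0 = sigma^2 (1 + theta_1 psi_1) = 4 * (1 + (-0.603)(-0.149)) = 4 * 1.089847 = 4.359388
  c_1 = sigma^2 theta_1 = 4 * (-0.603) = -2.412
  c_2 = 0
Equations for k = 0 and k = 1 (AR order 1):
  gamma(0) = phi_1 gamma(1) + c_0
  gamma(1) = phi_1 gamma(0) + c_1
Substituting the second into the first: gamma(0) (1 - phi_1^2) = c_0 + phi_1 c_1, so
  gamma(0) = (c_0 + phi_1 c_1) / (1 - phi_1^2) = (4.359388 + (0.454)(-2.412)) / (1 - (0.454)^2) = 3.26434 / 0.793884 = 4.11186.
  gamma(1) = phi_1 gamma(0) + c_1 = (0.454)(4.11186) + (-2.412) = -0.545215.
For k = 2 (> q): gamma(2) = phi_1 gamma(1) = (0.454)(-0.545215) = -0.247528.
Therefore gamma(2) = -0.2475 (to 4 decimal places).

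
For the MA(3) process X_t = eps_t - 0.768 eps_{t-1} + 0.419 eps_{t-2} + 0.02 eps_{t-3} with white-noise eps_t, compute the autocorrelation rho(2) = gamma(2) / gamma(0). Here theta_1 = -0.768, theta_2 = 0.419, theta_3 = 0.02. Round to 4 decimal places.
\rho(2) = 0.2286

For an MA(q) process with theta_0 = 1, the autocovariance is
  gamma(k) = sigma^2 * sum_{i=0..q-k} theta_i * theta_{i+k},
and rho(k) = gamma(k) / gamma(0). Sigma^2 cancels.
  numerator   = (1)*(0.419) + (-0.768)*(0.02) = 0.40364.
  denominator = (1)^2 + (-0.768)^2 + (0.419)^2 + (0.02)^2 = 1.765785.
  rho(2) = 0.40364 / 1.765785 = 0.2286.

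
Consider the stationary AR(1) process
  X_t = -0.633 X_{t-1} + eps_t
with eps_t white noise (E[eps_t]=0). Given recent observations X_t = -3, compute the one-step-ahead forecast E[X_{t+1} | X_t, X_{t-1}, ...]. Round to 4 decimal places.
E[X_{t+1} \mid \mathcal F_t] = 1.8990

For an AR(p) model X_t = c + sum_i phi_i X_{t-i} + eps_t, the
one-step-ahead conditional mean is
  E[X_{t+1} | X_t, ...] = c + sum_i phi_i X_{t+1-i}.
Substitute known values:
  E[X_{t+1} | ...] = (-0.633) * (-3)
                   = 1.8990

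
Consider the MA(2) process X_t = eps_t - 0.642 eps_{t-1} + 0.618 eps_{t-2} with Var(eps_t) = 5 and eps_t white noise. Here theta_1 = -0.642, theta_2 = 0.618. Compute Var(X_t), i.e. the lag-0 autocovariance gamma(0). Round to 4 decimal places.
\gamma(0) = 8.9704

For an MA(q) process X_t = eps_t + sum_i theta_i eps_{t-i} with
Var(eps_t) = sigma^2, the variance is
  gamma(0) = sigma^2 * (1 + sum_i theta_i^2).
  sum_i theta_i^2 = (-0.642)^2 + (0.618)^2 = 0.412164 + 0.381924 = 0.794088.
  gamma(0) = 5 * (1 + 0.794088) = 5 * 1.794088 = 8.97044, which rounds to 8.9704.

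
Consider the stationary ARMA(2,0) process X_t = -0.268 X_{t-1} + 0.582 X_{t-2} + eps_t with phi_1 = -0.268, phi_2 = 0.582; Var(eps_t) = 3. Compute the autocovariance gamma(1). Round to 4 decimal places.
\gamma(1) = -4.9389

Multiply the model equation by X_{t-k} and take expectations. With theta_0 = psi_0 = 1 and psi_j the MA(infinity) weights, this gives
  gamma(k) - sum_i phi_i gamma(k-i) = c_k,
  c_k = sigma^2 * sum_{j=k..q} theta_j psi_{j-k}   (c_k = 0 for k > q),
using gamma(-m) = gamma(m).
Pure AR (q = 0): c_0 = sigma^2 = 3, c_k = 0 for k >= 1.
Equations for k = 0, 1, 2 (AR order 2, c_2 = 0):
  (E0) gamma(0) = phi_1 gamma(1) + phi_2 gamma(2) + c_0
  (E1) gamma(1) = phi_1 gamma(0) + phi_2 gamma(1) + c_1
  (E2) gamma(2) = phi_1 gamma(1) + phi_2 gamma(0)
From (E1): gamma(1) = A gamma(0) + B with
  A = phi_1 / (1 - phi_2) = -0.268 / 0.418 = -0.641148,   B = c_1 / (1 - phi_2) = 0 / 0.418 = 0.
Insert (E2) into (E0): gamma(0) (1 - phi_2^2) = phi_1 (1 + phi_2) gamma(1) + c_0.
  phi_1 (1 + phi_2) = (-0.268)(1.582) = -0.423976,   1 - phi_2^2 = 0.661276.
Replace gamma(1) by A gamma(0) + B and collect gamma(0):
  gamma(0) [0.661276 - (-0.423976)(-0.641148)] = c_0 = 3
  gamma(0) * 0.389444 = 3
  gamma(0) = 3 / 0.389444 = 7.70328.
  gamma(1) = A gamma(0) = (-0.641148)(7.70328) = -4.938945.
Therefore gamma(1) = -4.9389 (to 4 decimal places).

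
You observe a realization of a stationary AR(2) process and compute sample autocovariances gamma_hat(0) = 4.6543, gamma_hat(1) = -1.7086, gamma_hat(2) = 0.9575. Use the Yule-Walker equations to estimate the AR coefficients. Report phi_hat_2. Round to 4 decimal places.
\hat\phi_{2} = 0.0820

The Yule-Walker equations for an AR(p) process read, in matrix form,
  Gamma_p phi = r_p,   with   (Gamma_p)_{ij} = gamma(|i - j|),
                       (r_p)_i = gamma(i),   i,j = 1..p.
Substitute the sample gammas (Toeplitz matrix and right-hand side of size 2):
  Gamma_p = [[4.6543, -1.7086], [-1.7086, 4.6543]]
  r_p     = [-1.7086, 0.9575]
Written out:
  4.6543 phi_1 - 1.7086 phi_2 = -1.7086
  -1.7086 phi_1 + 4.6543 phi_2 = 0.9575
Solve by Cramer's rule:
  det = gamma(0)^2 - gamma(1)^2 = (4.6543)^2 - (-1.7086)^2 = 21.66250849 - 2.91931396 = 18.74319453
  phi_hat_1 = [gamma(1) gamma(0) - gamma(1) gamma(2)] / det = [(-1.7086)(4.6543) - (-1.7086)(0.9575)] / 18.74319453 = -6.31635248 / 18.74319453 = -0.337
  phi_hat_2 = [gamma(0) gamma(2) - gamma(1)^2] / det = [(4.6543)(0.9575) - (-1.7086)^2] / 18.74319453 = 1.53717829 / 18.74319453 = 0.082
So phi_hat = [-0.3370, 0.0820].
Therefore phi_hat_2 = 0.0820.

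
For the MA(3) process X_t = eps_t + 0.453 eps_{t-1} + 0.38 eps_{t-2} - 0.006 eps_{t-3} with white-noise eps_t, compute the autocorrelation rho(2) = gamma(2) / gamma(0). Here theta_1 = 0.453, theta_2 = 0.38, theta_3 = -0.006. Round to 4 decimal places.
\rho(2) = 0.2795

For an MA(q) process with theta_0 = 1, the autocovariance is
  gamma(k) = sigma^2 * sum_{i=0..q-k} theta_i * theta_{i+k},
and rho(k) = gamma(k) / gamma(0). Sigma^2 cancels.
  numerator   = (1)*(0.38) + (0.453)*(-0.006) = 0.377282.
  denominator = (1)^2 + (0.453)^2 + (0.38)^2 + (-0.006)^2 = 1.349645.
  rho(2) = 0.377282 / 1.349645 = 0.2795.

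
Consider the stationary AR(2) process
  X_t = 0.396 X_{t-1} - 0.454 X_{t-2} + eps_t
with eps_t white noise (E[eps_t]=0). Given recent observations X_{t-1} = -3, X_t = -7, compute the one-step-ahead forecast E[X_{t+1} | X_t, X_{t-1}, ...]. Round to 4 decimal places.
E[X_{t+1} \mid \mathcal F_t] = -1.4100

For an AR(p) model X_t = c + sum_i phi_i X_{t-i} + eps_t, the
one-step-ahead conditional mean is
  E[X_{t+1} | X_t, ...] = c + sum_i phi_i X_{t+1-i}.
Substitute known values:
  E[X_{t+1} | ...] = (0.396) * (-7) + (-0.454) * (-3)
                   = -1.4100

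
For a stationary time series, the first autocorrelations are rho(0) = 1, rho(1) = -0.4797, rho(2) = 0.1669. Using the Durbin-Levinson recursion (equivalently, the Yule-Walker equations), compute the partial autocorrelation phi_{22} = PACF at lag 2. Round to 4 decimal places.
\phi_{22} = -0.0821

The PACF at lag k is phi_{kk}, the last component of the solution
to the Yule-Walker system G_k phi = r_k where
  (G_k)_{ij} = rho(|i - j|), (r_k)_i = rho(i), i,j = 1..k.
Equivalently, Durbin-Levinson gives phi_{kk} iteratively:
  phi_{11} = rho(1)
  phi_{kk} = [rho(k) - sum_{j=1..k-1} phi_{k-1,j} rho(k-j)]
            / [1 - sum_{j=1..k-1} phi_{k-1,j} rho(j)],
  phi_{k,j} = phi_{k-1,j} - phi_{kk} phi_{k-1,k-j},  j = 1..k-1.
Step k = 1:
  phi_11 = rho(1) = -0.4797.
Step k = 2:
  phi_22 = [rho(2) - phi_11 rho(1)] / [1 - phi_11 rho(1)] = [0.1669 - (-0.4797)(-0.4797)] / [1 - (-0.4797)(-0.4797)]
         = -0.06321209 / 0.76988791 = -0.0821.
Therefore phi_{22} = -0.0821.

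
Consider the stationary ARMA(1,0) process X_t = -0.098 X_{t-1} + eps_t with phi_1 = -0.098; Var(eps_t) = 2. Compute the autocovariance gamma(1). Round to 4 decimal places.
\gamma(1) = -0.1979

Multiply the model equation by X_{t-k} and take expectations. With theta_0 = psi_0 = 1 and psi_j the MA(infinity) weights, this gives
  gamma(k) - sum_i phi_i gamma(k-i) = c_k,
  c_k = sigma^2 * sum_{j=k..q} theta_j psi_{j-k}   (c_k = 0 for k > q),
using gamma(-m) = gamma(m).
Pure AR (q = 0): c_0 = sigma^2 = 2, c_k = 0 for k >= 1.
Equations for k = 0 and k = 1 (AR order 1):
  gamma(0) = phi_1 gamma(1) + c_0
  gamma(1) = phi_1 gamma(0) + c_1
Substituting the second into the first: gamma(0) (1 - phi_1^2) = c_0 + phi_1 c_1, so
  gamma(0) = c_0 / (1 - phi_1^2) = 2 / (1 - (-0.098)^2) = 2 / 0.990396 = 2.019394.
  gamma(1) = phi_1 gamma(0) = (-0.098)(2.019394) = -0.197901.
Therefore gamma(1) = -0.1979 (to 4 decimal places).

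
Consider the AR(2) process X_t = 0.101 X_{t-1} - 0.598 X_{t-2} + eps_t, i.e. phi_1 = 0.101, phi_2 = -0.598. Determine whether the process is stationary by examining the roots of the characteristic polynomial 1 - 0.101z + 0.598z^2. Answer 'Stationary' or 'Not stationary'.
\text{Stationary}

The AR(p) characteristic polynomial is P(z) = 1 - 0.101z + 0.598z^2.
Stationarity requires all roots to lie outside the unit circle, i.e. |z| > 1 for every root.
Set 1 + (-0.101) z + (0.598) z^2 = 0, i.e. a z^2 + b z + c = 0 with a = 0.598, b = -0.101, c = 1.
Discriminant D = b^2 - 4ac = (-0.101)^2 - 4*(0.598)*1 = 0.010201 - (2.392) = -2.381799.
D < 0, so the roots are the complex-conjugate pair z = (-b +/- i sqrt(-D)) / (2a) = 0.0844 +/- 1.2904i.
For a conjugate pair |z|^2 = z * conj(z) = (product of roots) = c/a = 1/(0.598) = 1.672241, so |z| = sqrt(1.672241) = 1.2932 for both roots.
Moduli of all roots: 1.2932, 1.2932.
All moduli strictly greater than 1? Yes.
Verdict: Stationary.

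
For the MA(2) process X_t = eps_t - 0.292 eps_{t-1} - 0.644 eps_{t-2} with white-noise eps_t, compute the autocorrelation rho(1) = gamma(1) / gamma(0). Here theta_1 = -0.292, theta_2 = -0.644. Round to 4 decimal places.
\rho(1) = -0.0693

For an MA(q) process with theta_0 = 1, the autocovariance is
  gamma(k) = sigma^2 * sum_{i=0..q-k} theta_i * theta_{i+k},
and rho(k) = gamma(k) / gamma(0). Sigma^2 cancels.
  numerator   = (1)*(-0.292) + (-0.292)*(-0.644) = -0.103952.
  denominator = (1)^2 + (-0.292)^2 + (-0.644)^2 = 1.5.
  rho(1) = -0.103952 / 1.5 = -0.0693.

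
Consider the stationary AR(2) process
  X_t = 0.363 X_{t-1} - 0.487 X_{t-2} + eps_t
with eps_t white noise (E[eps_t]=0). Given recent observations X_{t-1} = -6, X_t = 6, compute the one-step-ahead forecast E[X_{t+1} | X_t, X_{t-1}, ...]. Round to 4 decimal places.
E[X_{t+1} \mid \mathcal F_t] = 5.1000

For an AR(p) model X_t = c + sum_i phi_i X_{t-i} + eps_t, the
one-step-ahead conditional mean is
  E[X_{t+1} | X_t, ...] = c + sum_i phi_i X_{t+1-i}.
Substitute known values:
  E[X_{t+1} | ...] = (0.363) * (6) + (-0.487) * (-6)
                   = 5.1000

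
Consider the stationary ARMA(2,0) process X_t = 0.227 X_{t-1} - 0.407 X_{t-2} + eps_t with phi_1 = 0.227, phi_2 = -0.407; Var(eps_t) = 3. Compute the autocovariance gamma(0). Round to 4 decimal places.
\gamma(0) = 3.6917

Multiply the model equation by X_{t-k} and take expectations. With theta_0 = psi_0 = 1 and psi_j the MA(infinity) weights, this gives
  gamma(k) - sum_i phi_i gamma(k-i) = c_k,
  c_k = sigma^2 * sum_{j=k..q} theta_j psi_{j-k}   (c_k = 0 for k > q),
using gamma(-m) = gamma(m).
Pure AR (q = 0): c_0 = sigma^2 = 3, c_k = 0 for k >= 1.
Equations for k = 0, 1, 2 (AR order 2, c_2 = 0):
  (E0) gamma(0) = phi_1 gamma(1) + phi_2 gamma(2) + c_0
  (E1) gamma(1) = phi_1 gamma(0) + phi_2 gamma(1) + c_1
  (E2) gamma(2) = phi_1 gamma(1) + phi_2 gamma(0)
From (E1): gamma(1) = A gamma(0) + B with
  A = phi_1 / (1 - phi_2) = 0.227 / 1.407 = 0.161336,   B = c_1 / (1 - phi_2) = 0 / 1.407 = 0.
Insert (E2) into (E0): gamma(0) (1 - phi_2^2) = phi_1 (1 + phi_2) gamma(1) + c_0.
  phi_1 (1 + phi_2) = (0.227)(0.593) = 0.134611,   1 - phi_2^2 = 0.834351.
Replace gamma(1) by A gamma(0) + B and collect gamma(0):
  gamma(0) [0.834351 - (0.134611)(0.161336)] = c_0 = 3
  gamma(0) * 0.812633 = 3
  gamma(0) = 3 / 0.812633 = 3.691702.
Therefore gamma(0) = 3.6917 (to 4 decimal places).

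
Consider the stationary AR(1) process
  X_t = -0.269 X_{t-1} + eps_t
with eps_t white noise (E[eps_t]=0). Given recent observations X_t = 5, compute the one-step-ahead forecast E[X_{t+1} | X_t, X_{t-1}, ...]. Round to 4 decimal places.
E[X_{t+1} \mid \mathcal F_t] = -1.3450

For an AR(p) model X_t = c + sum_i phi_i X_{t-i} + eps_t, the
one-step-ahead conditional mean is
  E[X_{t+1} | X_t, ...] = c + sum_i phi_i X_{t+1-i}.
Substitute known values:
  E[X_{t+1} | ...] = (-0.269) * (5)
                   = -1.3450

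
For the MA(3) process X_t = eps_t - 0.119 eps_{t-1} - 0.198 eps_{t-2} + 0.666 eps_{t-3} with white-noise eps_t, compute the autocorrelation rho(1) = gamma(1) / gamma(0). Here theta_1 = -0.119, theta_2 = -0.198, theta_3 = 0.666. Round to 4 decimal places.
\rho(1) = -0.1518

For an MA(q) process with theta_0 = 1, the autocovariance is
  gamma(k) = sigma^2 * sum_{i=0..q-k} theta_i * theta_{i+k},
and rho(k) = gamma(k) / gamma(0). Sigma^2 cancels.
  numerator   = (1)*(-0.119) + (-0.119)*(-0.198) + (-0.198)*(0.666) = -0.227306.
  denominator = (1)^2 + (-0.119)^2 + (-0.198)^2 + (0.666)^2 = 1.496921.
  rho(1) = -0.227306 / 1.496921 = -0.1518.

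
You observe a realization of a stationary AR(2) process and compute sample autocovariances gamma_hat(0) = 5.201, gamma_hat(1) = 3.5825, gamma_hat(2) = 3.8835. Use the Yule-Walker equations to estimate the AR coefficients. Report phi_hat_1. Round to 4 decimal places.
\hat\phi_{1} = 0.3320

The Yule-Walker equations for an AR(p) process read, in matrix form,
  Gamma_p phi = r_p,   with   (Gamma_p)_{ij} = gamma(|i - j|),
                       (r_p)_i = gamma(i),   i,j = 1..p.
Substitute the sample gammas (Toeplitz matrix and right-hand side of size 2):
  Gamma_p = [[5.201, 3.5825], [3.5825, 5.201]]
  r_p     = [3.5825, 3.8835]
Written out:
  5.201 phi_1 + 3.5825 phi_2 = 3.5825
  3.5825 phi_1 + 5.201 phi_2 = 3.8835
Solve by Cramer's rule:
  det = gamma(0)^2 - gamma(1)^2 = (5.201)^2 - (3.5825)^2 = 27.050401 - 12.83430625 = 14.21609475
  phi_hat_1 = [gamma(1) gamma(0) - gamma(1) gamma(2)] / det = [(3.5825)(5.201) - (3.5825)(3.8835)] / 14.21609475 = 4.71994375 / 14.21609475 = 0.332
  phi_hat_2 = [gamma(0) gamma(2) - gamma(1)^2] / det = [(5.201)(3.8835) - (3.5825)^2] / 14.21609475 = 7.36377725 / 14.21609475 = 0.518
So phi_hat = [0.3320, 0.5180].
Therefore phi_hat_1 = 0.3320.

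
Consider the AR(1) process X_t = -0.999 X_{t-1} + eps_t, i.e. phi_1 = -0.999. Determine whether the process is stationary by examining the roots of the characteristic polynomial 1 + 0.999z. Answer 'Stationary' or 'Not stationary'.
\text{Stationary}

The AR(p) characteristic polynomial is P(z) = 1 + 0.999z.
Stationarity requires all roots to lie outside the unit circle, i.e. |z| > 1 for every root.
This is linear in z: 1 + (0.999) z = 0  =>  z = -1/(0.999) = -1.001001,  |z| = 1.001001.
Moduli of all roots: 1.0010.
All moduli strictly greater than 1? Yes.
Verdict: Stationary.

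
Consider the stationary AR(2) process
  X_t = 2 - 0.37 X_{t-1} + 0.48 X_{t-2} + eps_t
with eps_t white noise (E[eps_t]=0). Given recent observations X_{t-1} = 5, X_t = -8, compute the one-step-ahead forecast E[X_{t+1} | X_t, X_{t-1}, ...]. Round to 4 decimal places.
E[X_{t+1} \mid \mathcal F_t] = 7.3600

For an AR(p) model X_t = c + sum_i phi_i X_{t-i} + eps_t, the
one-step-ahead conditional mean is
  E[X_{t+1} | X_t, ...] = c + sum_i phi_i X_{t+1-i}.
Substitute known values:
  E[X_{t+1} | ...] = 2 + (-0.37) * (-8) + (0.48) * (5)
                   = 7.3600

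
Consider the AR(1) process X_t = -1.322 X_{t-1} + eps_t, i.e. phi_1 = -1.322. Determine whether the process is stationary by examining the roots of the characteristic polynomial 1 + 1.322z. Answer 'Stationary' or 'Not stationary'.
\text{Not stationary}

The AR(p) characteristic polynomial is P(z) = 1 + 1.322z.
Stationarity requires all roots to lie outside the unit circle, i.e. |z| > 1 for every root.
This is linear in z: 1 + (1.322) z = 0  =>  z = -1/(1.322) = -0.75643,  |z| = 0.75643.
Moduli of all roots: 0.7564.
All moduli strictly greater than 1? No.
Verdict: Not stationary.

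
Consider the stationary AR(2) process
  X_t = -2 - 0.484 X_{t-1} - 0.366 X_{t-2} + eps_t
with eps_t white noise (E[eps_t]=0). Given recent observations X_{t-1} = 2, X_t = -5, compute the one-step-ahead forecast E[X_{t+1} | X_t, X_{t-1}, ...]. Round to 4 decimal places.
E[X_{t+1} \mid \mathcal F_t] = -0.3120

For an AR(p) model X_t = c + sum_i phi_i X_{t-i} + eps_t, the
one-step-ahead conditional mean is
  E[X_{t+1} | X_t, ...] = c + sum_i phi_i X_{t+1-i}.
Substitute known values:
  E[X_{t+1} | ...] = -2 + (-0.484) * (-5) + (-0.366) * (2)
                   = -0.3120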